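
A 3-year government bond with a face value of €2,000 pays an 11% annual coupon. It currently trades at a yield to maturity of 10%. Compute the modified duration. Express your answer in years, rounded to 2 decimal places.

2.47 years

Periodic yield y = 0.1. First find Macaulay duration:
  t   CF        PV=CF/(1+0.1)^t    t·PV
  1       220.00       200.0000       200.0000
  2       220.00       181.8182       363.6364
  3     2,220.00     1,667.9189     5,003.7566
  Σ                  2,049.7370     5,567.3929
P = 2,049.7370; Macaulay duration = 5,567.3929 / 2,049.7370 = 2.71615 years.
Modified duration = D_Mac / (1 + y) = 2.71615 / 1.1 = 2.46923 years.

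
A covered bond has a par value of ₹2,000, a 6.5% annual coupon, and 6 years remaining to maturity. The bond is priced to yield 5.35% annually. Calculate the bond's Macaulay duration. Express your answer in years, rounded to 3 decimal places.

5.182 years

Periodic yield y = 0.0535. Discount each cash flow and weight by its year:
  t   CF        PV=CF/(1+0.0535)^t    t·PV
  1       130.00       123.3982       123.3982
  2       130.00       117.1317       234.2633
  3       130.00       111.1833       333.5500
  4       130.00       105.5371       422.1484
  5       130.00       100.1776       500.8880
  6     2,130.00     1,558.0176     9,348.1057
  Σ                  2,115.4455    10,962.3537
Price P = Σ PV = 2,115.4455.
Macaulay duration = Σ(t·PV) / P = 10,962.3537 / 2,115.4455 = 5.18205 years.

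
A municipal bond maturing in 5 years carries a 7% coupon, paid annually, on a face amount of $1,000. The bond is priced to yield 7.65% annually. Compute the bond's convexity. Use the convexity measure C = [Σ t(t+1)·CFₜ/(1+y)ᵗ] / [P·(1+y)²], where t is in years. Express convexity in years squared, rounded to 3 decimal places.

21.633

With y = 0.0765:
  t   CF        PV=CF/(1+0.0765)^t    t·PV        t(t+1)·PV
  1        70.00        65.0255        65.0255         130.0511
  2        70.00        60.4046       120.8092         362.4276
  3        70.00        56.1120       168.3361         673.3443
  4        70.00        52.1245       208.4980       1,042.4900
  5     1,070.00       740.1395     3,700.6977      22,204.1863
  Σ                    973.8062     4,263.3665      24,412.4992
P = 973.8062.
Convexity = Σ t(t+1)·PV / [P·(1+y)²] = 24,412.4992 / (973.8062 × 1.158852) = 21.63275.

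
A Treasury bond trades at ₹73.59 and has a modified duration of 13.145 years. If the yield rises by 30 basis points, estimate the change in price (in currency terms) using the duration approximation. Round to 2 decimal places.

-₹2.90

Duration approximation: ΔP/P ≈ -D_mod · Δy = -13.145 × (+0.003) = -0.039435.
ΔP ≈ 73.59 × (-0.039435) = -2.90202165.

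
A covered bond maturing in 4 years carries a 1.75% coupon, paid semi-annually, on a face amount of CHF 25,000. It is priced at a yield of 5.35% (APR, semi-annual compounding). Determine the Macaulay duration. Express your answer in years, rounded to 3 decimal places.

3.870 years

Periodic yield y = 0.02675. Discount each cash flow and weight by its period:
  t   CF        PV=CF/(1+0.02675)^t    t·PV
  1       218.75       213.0509       213.0509
  2       218.75       207.5003       415.0005
  3       218.75       202.0942       606.2827
  4       218.75       196.8291       787.3162
  5       218.75       191.7011       958.5053
  6       218.75       186.7067     1,120.2399
  7       218.75       181.8424     1,272.8966
  8    25,218.75    20,417.6551   163,341.2411
  Σ                 21,797.3797   168,714.5332
Price P = Σ PV = 21,797.3797.
Macaulay duration = Σ(t·PV) / P = 168,714.5332 / 21,797.3797 = 7.74013 half-year periods.
In years: 7.74013 / 2 = 3.87006 years.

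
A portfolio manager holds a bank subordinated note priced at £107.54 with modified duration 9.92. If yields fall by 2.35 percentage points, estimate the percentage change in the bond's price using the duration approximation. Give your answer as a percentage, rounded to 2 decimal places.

Duration approximation: ΔP/P ≈ -D_mod · Δy = -9.92 × (-0.0235) = +0.233120.
As a percentage: +23.3120%.

+23.31%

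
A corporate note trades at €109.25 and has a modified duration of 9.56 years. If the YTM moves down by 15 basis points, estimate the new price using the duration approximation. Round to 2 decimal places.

€110.82

Duration approximation: ΔP/P ≈ -D_mod · Δy = -9.56 × (-0.0015) = +0.014340.
New price ≈ 109.25 × (1 + 0.014340) = 110.816645.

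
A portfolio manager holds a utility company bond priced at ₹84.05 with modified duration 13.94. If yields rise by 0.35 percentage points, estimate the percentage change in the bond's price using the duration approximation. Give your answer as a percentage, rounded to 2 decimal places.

Duration approximation: ΔP/P ≈ -D_mod · Δy = -13.94 × (+0.0035) = -0.048790.
As a percentage: -4.8790%.

-4.88%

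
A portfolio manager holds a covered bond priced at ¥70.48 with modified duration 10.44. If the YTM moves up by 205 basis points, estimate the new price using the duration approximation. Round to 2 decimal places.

¥55.40

Duration approximation: ΔP/P ≈ -D_mod · Δy = -10.44 × (+0.0205) = -0.214020.
New price ≈ 70.48 × (1 - 0.214020) = 55.3958704.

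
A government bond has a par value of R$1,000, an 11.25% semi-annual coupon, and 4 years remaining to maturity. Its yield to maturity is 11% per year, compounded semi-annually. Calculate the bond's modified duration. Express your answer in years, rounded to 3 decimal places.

3.158 years

Periodic yield y = 0.055. First find Macaulay duration:
  t   CF        PV=CF/(1+0.055)^t    t·PV
  1        56.25        53.3175        53.3175
  2        56.25        50.5379       101.0759
  3        56.25        47.9033       143.7098
  4        56.25        45.4059       181.6238
  5        56.25        43.0388       215.1940
  6        56.25        40.7951       244.7705
  7        56.25        38.6683       270.6782
  8     1,056.25       688.2513     5,506.0105
  Σ                  1,007.9182     6,716.3802
P = 1,007.9182; Macaulay duration = 6,716.3802 / 1,007.9182 = 6.66362 half-year periods = 3.33181 years.
Modified duration = D_Mac / (1 + y) = 3.33181 / 1.055 = 3.15811 years.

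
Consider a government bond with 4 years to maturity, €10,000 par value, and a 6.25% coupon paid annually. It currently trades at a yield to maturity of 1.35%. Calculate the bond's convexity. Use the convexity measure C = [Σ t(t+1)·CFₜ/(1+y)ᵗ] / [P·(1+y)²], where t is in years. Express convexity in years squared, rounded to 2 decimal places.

With y = 0.0135:
  t   CF        PV=CF/(1+0.0135)^t    t·PV        t(t+1)·PV
  1       625.00       616.6749       616.6749       1,233.3498
  2       625.00       608.4607     1,216.9213       3,650.7640
  3       625.00       600.3559     1,801.0676       7,204.2704
  4    10,625.00    10,070.1033    40,280.4133     201,402.0665
  Σ                 11,895.5947    43,915.0771     213,490.4507
P = 11,895.5947.
Convexity = Σ t(t+1)·PV / [P·(1+y)²] = 213,490.4507 / (11,895.5947 × 1.027182) = 17.47209.

17.47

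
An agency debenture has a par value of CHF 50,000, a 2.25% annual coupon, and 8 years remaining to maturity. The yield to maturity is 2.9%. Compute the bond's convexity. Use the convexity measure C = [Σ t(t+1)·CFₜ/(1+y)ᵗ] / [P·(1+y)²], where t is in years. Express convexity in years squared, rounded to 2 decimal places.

61.17

With y = 0.029:
  t   CF        PV=CF/(1+0.029)^t    t·PV        t(t+1)·PV
  1     1,125.00     1,093.2945     1,093.2945       2,186.5889
  2     1,125.00     1,062.4825     2,124.9649       6,374.8948
  3     1,125.00     1,032.5388     3,097.6165      12,390.4661
  4     1,125.00     1,003.4391     4,013.7564      20,068.7822
  5     1,125.00       975.1595     4,875.7974      29,254.7845
  6     1,125.00       947.6769     5,686.0611      39,802.4279
  7     1,125.00       920.9688     6,446.7813      51,574.2506
  8    51,125.00    40,673.3855   325,387.0840   2,928,483.7558
  Σ                 47,708.9455   352,725.3562   3,090,135.9508
P = 47,708.9455.
Convexity = Σ t(t+1)·PV / [P·(1+y)²] = 3,090,135.9508 / (47,708.9455 × 1.058841) = 61.17120.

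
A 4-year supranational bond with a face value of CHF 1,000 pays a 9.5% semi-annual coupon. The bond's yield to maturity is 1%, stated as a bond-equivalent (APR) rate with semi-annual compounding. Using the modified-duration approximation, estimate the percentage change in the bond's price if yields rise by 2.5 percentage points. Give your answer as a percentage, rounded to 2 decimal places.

Periodic yield y = 0.005. Modified duration first:
  t   CF        PV=CF/(1+0.005)^t    t·PV
  1        47.50        47.2637        47.2637
  2        47.50        47.0285        94.0571
  3        47.50        46.7946       140.3837
  4        47.50        46.5618       186.2470
  5        47.50        46.3301       231.6505
  6        47.50        46.0996       276.5977
  7        47.50        45.8703       321.0918
  8     1,047.50     1,006.5273     8,052.2180
  Σ                  1,332.4758     9,349.5095
P = 1,332.4758; D_Mac = 7.01665 half-year periods = 3.50832 yrs; D_mod = 3.50832/(1+0.005) = 3.49087 yrs.
ΔP/P ≈ -D_mod · Δy = -3.49087 × (+0.025) = -0.087272 = -8.7272%.

-8.73%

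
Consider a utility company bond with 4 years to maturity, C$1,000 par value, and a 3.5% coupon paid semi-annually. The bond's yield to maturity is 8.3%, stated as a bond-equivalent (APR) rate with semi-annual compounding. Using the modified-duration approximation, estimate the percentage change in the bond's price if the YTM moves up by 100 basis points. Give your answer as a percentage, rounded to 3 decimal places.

Periodic yield y = 0.0415. Modified duration first:
  t   CF        PV=CF/(1+0.0415)^t    t·PV
  1        17.50        16.8027        16.8027
  2        17.50        16.1332        32.2663
  3        17.50        15.4903        46.4709
  4        17.50        14.8731        59.4923
  5        17.50        14.2804        71.4022
  6        17.50        13.7114        82.2685
  7        17.50        13.1651        92.1555
  8     1,017.50       734.9541     5,879.6329
  Σ                    839.4103     6,280.4914
P = 839.4103; D_Mac = 7.48203 half-year periods = 3.74101 yrs; D_mod = 3.74101/(1+0.0415) = 3.59195 yrs.
ΔP/P ≈ -D_mod · Δy = -3.59195 × (+0.01) = -0.035919 = -3.5919%.

-3.592%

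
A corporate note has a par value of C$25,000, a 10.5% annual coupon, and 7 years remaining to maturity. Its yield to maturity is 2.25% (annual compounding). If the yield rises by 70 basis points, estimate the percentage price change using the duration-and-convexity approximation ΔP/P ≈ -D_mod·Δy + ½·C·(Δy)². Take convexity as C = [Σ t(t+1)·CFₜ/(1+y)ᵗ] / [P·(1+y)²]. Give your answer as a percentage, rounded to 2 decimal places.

With y = 0.0225:
  t   CF        PV=CF/(1+0.0225)^t    t·PV        t(t+1)·PV
  1     2,625.00     2,567.2372     2,567.2372       5,134.4743
  2     2,625.00     2,510.7454     5,021.4908      15,064.4724
  3     2,625.00     2,455.4967     7,366.4901      29,465.9606
  4     2,625.00     2,401.4638     9,605.8551      48,029.2756
  5     2,625.00     2,348.6198    11,743.0992      70,458.5950
  6     2,625.00     2,296.9387    13,781.6323      96,471.4260
  7    27,625.00    23,640.6313   165,484.4192   1,323,875.3533
  Σ                 38,221.1329   215,570.2238   1,588,499.5572
P = 38,221.1329; D_Mac = 5.64008 yrs; D_mod = 5.51597 yrs; C = 39.75181.
Duration effect: -5.51597 × (+0.007) = -0.038612
Convexity effect: 0.5 × 39.75181 × (0.007)² = +0.0009739
ΔP/P ≈ -0.038612 + 0.0009739 = -0.037638 = -3.7638%.

-3.76%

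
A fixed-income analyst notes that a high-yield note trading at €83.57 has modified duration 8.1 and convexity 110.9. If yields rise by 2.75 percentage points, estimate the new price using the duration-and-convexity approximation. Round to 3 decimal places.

Duration effect: -D_mod·Δy = -8.1 × (+0.0275) = -0.222750
Convexity effect: ½·C·(Δy)² = 0.5 × 110.9 × (0.0275)² = +0.0419340625
ΔP/P ≈ -0.222750 + 0.0419340625 = -0.1808159375
New price ≈ 83.57 × (1 - 0.1808159375) = 68.459212103125.

€68.459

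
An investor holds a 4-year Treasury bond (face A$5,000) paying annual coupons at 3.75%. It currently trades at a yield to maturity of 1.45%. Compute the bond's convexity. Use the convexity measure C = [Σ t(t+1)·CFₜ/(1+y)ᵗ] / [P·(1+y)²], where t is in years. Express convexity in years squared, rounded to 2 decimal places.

18.13

With y = 0.0145:
  t   CF        PV=CF/(1+0.0145)^t    t·PV        t(t+1)·PV
  1       187.50       184.8201       184.8201         369.6402
  2       187.50       182.1785       364.3570       1,093.0711
  3       187.50       179.5747       538.7241       2,154.8962
  4     5,187.50     4,897.2233    19,588.8931      97,944.4654
  Σ                  5,443.7966    20,676.7943     101,562.0729
P = 5,443.7966.
Convexity = Σ t(t+1)·PV / [P·(1+y)²] = 101,562.0729 / (5,443.7966 × 1.029210) = 18.12698.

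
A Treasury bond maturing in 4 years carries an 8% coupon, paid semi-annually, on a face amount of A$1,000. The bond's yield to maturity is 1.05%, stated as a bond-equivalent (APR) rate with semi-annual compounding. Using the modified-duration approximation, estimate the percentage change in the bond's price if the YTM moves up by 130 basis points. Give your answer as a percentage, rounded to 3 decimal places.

Periodic yield y = 0.00525. Modified duration first:
  t   CF        PV=CF/(1+0.00525)^t    t·PV
  1        40.00        39.7911        39.7911
  2        40.00        39.5833        79.1666
  3        40.00        39.3766       118.1297
  4        40.00        39.1709       156.6836
  5        40.00        38.9663       194.8317
  6        40.00        38.7628       232.5770
  7        40.00        38.5604       269.9227
  8     1,040.00       997.3341     7,978.6731
  Σ                  1,271.5455     9,069.7755
P = 1,271.5455; D_Mac = 7.13288 half-year periods = 3.56644 yrs; D_mod = 3.56644/(1+0.00525) = 3.54781 yrs.
ΔP/P ≈ -D_mod · Δy = -3.54781 × (+0.013) = -0.046122 = -4.6122%.

-4.612%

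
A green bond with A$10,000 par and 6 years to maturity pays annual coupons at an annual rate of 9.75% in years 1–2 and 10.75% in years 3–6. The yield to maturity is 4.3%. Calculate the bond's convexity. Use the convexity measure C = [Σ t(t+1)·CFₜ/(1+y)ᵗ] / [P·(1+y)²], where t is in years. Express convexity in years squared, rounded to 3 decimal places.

29.632

With y = 0.043:
  t   CF        PV=CF/(1+0.043)^t    t·PV        t(t+1)·PV
  1       975.00       934.8035       934.8035       1,869.6069
  2       975.00       896.2641     1,792.5282       5,377.5846
  3     1,075.00       947.4483     2,842.3450      11,369.3801
  4     1,075.00       908.3877     3,633.5507      18,167.7534
  5     1,075.00       870.9374     4,354.6868      26,128.1209
  6    11,075.00     8,602.7615    51,616.5692     361,315.9842
  Σ                 13,160.6024    65,174.4833     424,228.4301
P = 13,160.6024.
Convexity = Σ t(t+1)·PV / [P·(1+y)²] = 424,228.4301 / (13,160.6024 × 1.087849) = 29.63162.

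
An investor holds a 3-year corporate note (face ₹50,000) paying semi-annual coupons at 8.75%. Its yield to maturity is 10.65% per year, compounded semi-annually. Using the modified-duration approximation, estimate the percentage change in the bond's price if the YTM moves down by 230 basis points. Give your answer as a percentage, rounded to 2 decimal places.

+5.88%

Periodic yield y = 0.05325. Modified duration first:
  t   CF        PV=CF/(1+0.05325)^t    t·PV
  1     2,187.50     2,076.9048     2,076.9048
  2     2,187.50     1,971.9011     3,943.8022
  3     2,187.50     1,872.2061     5,616.6183
  4     2,187.50     1,777.5515     7,110.2060
  5     2,187.50     1,687.6824     8,438.4120
  6    52,187.50    38,227.6575   229,365.9449
  Σ                 47,613.9034   256,551.8882
P = 47,613.9034; D_Mac = 5.38817 half-year periods = 2.69409 yrs; D_mod = 2.69409/(1+0.05325) = 2.55788 yrs.
ΔP/P ≈ -D_mod · Δy = -2.55788 × (-0.023) = +0.058831 = +5.8831%.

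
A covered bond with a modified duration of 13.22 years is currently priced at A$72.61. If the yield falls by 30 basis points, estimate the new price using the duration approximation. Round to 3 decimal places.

Duration approximation: ΔP/P ≈ -D_mod · Δy = -13.22 × (-0.003) = +0.039660.
New price ≈ 72.61 × (1 + 0.039660) = 75.4897126.

A$75.490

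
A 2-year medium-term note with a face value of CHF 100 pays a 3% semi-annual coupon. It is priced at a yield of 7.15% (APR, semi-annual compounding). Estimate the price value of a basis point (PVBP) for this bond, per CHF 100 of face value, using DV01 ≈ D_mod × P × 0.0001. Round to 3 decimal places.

CHF 0.017

Periodic yield y = 0.03575.
  t   CF        PV=CF/(1+0.03575)^t    t·PV
  1         1.50         1.4482         1.4482
  2         1.50         1.3982         2.7965
  3         1.50         1.3500         4.0499
  4       101.50        88.1955       352.7819
  Σ                     92.3919       361.0765
P = 92.3919; D_Mac = 3.90810 half-year periods = 1.95405 yrs; D_mod = 1.88660 yrs.
DV01 ≈ 1.88660 × 92.3919 × 0.0001 = 0.017431.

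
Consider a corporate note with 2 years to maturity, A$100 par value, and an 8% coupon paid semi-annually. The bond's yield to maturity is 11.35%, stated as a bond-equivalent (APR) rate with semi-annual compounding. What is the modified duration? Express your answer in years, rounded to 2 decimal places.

1.78 years

Periodic yield y = 0.05675. First find Macaulay duration:
  t   CF        PV=CF/(1+0.05675)^t    t·PV
  1         4.00         3.7852         3.7852
  2         4.00         3.5819         7.1638
  3         4.00         3.3896        10.1687
  4       104.00        83.3958       333.5833
  Σ                     94.1525       354.7010
P = 94.1525; Macaulay duration = 354.7010 / 94.1525 = 3.76730 half-year periods = 1.88365 years.
Modified duration = D_Mac / (1 + y) = 1.88365 / 1.05675 = 1.78250 years.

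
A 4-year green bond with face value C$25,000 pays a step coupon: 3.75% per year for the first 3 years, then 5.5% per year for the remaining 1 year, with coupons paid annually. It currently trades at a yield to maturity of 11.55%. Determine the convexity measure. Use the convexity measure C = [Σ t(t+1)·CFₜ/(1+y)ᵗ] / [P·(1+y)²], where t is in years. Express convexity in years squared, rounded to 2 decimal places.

14.78

With y = 0.1155:
  t   CF        PV=CF/(1+0.1155)^t    t·PV        t(t+1)·PV
  1       937.50       840.4303       840.4303       1,680.8606
  2       937.50       753.4113     1,506.8226       4,520.4678
  3       937.50       675.4023     2,026.2070       8,104.8279
  4    26,375.00    17,033.9030    68,135.6120     340,678.0600
  Σ                 19,303.1469    72,509.0719     354,984.2163
P = 19,303.1469.
Convexity = Σ t(t+1)·PV / [P·(1+y)²] = 354,984.2163 / (19,303.1469 × 1.244340) = 14.77889.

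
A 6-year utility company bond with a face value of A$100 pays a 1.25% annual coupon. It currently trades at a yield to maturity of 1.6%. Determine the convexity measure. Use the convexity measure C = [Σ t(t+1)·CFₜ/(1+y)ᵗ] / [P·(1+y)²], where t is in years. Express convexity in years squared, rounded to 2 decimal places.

39.02

With y = 0.016:
  t   CF        PV=CF/(1+0.016)^t    t·PV        t(t+1)·PV
  1         1.25         1.2303         1.2303           2.4606
  2         1.25         1.2109         2.4219           7.2656
  3         1.25         1.1919         3.5756          14.3024
  4         1.25         1.1731         4.6924          23.4620
  5         1.25         1.1546         5.7731          34.6388
  6       101.25        92.0519       552.3114       3,866.1800
  Σ                     98.0128       570.0048       3,948.3096
P = 98.0128.
Convexity = Σ t(t+1)·PV / [P·(1+y)²] = 3,948.3096 / (98.0128 × 1.032256) = 39.02484.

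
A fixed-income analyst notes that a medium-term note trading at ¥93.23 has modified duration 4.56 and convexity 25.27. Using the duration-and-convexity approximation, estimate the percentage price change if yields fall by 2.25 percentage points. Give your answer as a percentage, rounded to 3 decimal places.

Duration effect: -D_mod·Δy = -4.56 × (-0.0225) = +0.102600
Convexity effect: ½·C·(Δy)² = 0.5 × 25.27 × (-0.0225)² = +0.00639646875
ΔP/P ≈ +0.102600 + 0.00639646875 = +0.10899646875
= +10.899646875%.

+10.900%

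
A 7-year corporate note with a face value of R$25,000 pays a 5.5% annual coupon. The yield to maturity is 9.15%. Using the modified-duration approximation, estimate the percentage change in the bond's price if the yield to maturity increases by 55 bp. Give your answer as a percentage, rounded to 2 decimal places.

Periodic yield y = 0.0915. Modified duration first:
  t   CF        PV=CF/(1+0.0915)^t    t·PV
  1     1,375.00     1,259.7343     1,259.7343
  2     1,375.00     1,154.1313     2,308.2626
  3     1,375.00     1,057.3809     3,172.1428
  4     1,375.00       968.7411     3,874.9645
  5     1,375.00       887.5320     4,437.6598
  6     1,375.00       813.1305     4,878.7831
  7    26,375.00    14,289.8045   100,028.6317
  Σ                 20,430.4547   119,960.1788
P = 20,430.4547; D_Mac = 5.87164 yrs; D_mod = 5.87164/(1+0.0915) = 5.37942 yrs.
ΔP/P ≈ -D_mod · Δy = -5.37942 × (+0.0055) = -0.029587 = -2.9587%.

-2.96%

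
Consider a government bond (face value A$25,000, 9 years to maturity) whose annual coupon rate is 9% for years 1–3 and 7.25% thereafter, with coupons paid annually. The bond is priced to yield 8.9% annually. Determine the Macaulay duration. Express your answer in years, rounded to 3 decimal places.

Periodic yield y = 0.089. Discount each cash flow and weight by its year:
  t   CF        PV=CF/(1+0.089)^t    t·PV
  1     2,250.00     2,066.1157     2,066.1157
  2     2,250.00     1,897.2596     3,794.5192
  3     2,250.00     1,742.2035     5,226.6105
  4     1,812.50     1,288.7435     5,154.9741
  5     1,812.50     1,183.4192     5,917.0961
  6     1,812.50     1,086.7027     6,520.2161
  7     1,812.50       997.8904     6,985.2330
  8     1,812.50       916.3365     7,330.6919
  9    26,812.50    12,447.6220   112,028.5981
  Σ                 23,626.2931   155,024.0545
Price P = Σ PV = 23,626.2931.
Macaulay duration = Σ(t·PV) / P = 155,024.0545 / 23,626.2931 = 6.56151 years.

6.562 years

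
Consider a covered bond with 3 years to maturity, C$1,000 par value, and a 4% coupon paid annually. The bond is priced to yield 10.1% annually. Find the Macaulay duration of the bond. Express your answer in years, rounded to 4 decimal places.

2.8755 years

Periodic yield y = 0.101. Discount each cash flow and weight by its year:
  t   CF        PV=CF/(1+0.101)^t    t·PV
  1        40.00        36.3306        36.3306
  2        40.00        32.9978        65.9957
  3     1,040.00       779.2403     2,337.7208
  Σ                    848.5687     2,440.0470
Price P = Σ PV = 848.5687.
Macaulay duration = Σ(t·PV) / P = 2,440.0470 / 848.5687 = 2.87549 years.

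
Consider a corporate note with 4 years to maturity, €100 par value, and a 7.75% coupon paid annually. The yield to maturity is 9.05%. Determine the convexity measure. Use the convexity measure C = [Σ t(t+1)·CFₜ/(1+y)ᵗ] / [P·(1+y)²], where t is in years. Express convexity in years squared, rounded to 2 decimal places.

With y = 0.0905:
  t   CF        PV=CF/(1+0.0905)^t    t·PV        t(t+1)·PV
  1         7.75         7.1068         7.1068          14.2137
  2         7.75         6.5170        13.0341          39.1022
  3         7.75         5.9762        17.9286          71.7143
  4       107.75        76.1929       304.7717       1,523.8583
  Σ                     95.7930       342.8412       1,648.8886
P = 95.7930.
Convexity = Σ t(t+1)·PV / [P·(1+y)²] = 1,648.8886 / (95.7930 × 1.189190) = 14.47459.

14.47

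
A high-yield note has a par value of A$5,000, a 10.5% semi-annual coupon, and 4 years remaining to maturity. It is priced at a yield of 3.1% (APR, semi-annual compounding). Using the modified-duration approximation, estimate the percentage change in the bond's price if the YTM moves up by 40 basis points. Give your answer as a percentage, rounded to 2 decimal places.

Periodic yield y = 0.0155. Modified duration first:
  t   CF        PV=CF/(1+0.0155)^t    t·PV
  1       262.50       258.4934       258.4934
  2       262.50       254.5479       509.0957
  3       262.50       250.6626       751.9878
  4       262.50       246.8366       987.3465
  5       262.50       243.0691     1,215.3453
  6       262.50       239.3590     1,436.1539
  7       262.50       235.7056     1,649.9389
  8     5,262.50     4,653.2104    37,225.6829
  Σ                  6,381.8844    44,034.0443
P = 6,381.8844; D_Mac = 6.89985 half-year periods = 3.44992 yrs; D_mod = 3.44992/(1+0.0155) = 3.39727 yrs.
ΔP/P ≈ -D_mod · Δy = -3.39727 × (+0.004) = -0.013589 = -1.3589%.

-1.36%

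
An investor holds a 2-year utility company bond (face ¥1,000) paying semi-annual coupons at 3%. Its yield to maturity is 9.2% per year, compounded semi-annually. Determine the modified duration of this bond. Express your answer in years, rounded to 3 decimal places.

1.867 years

Periodic yield y = 0.046. First find Macaulay duration:
  t   CF        PV=CF/(1+0.046)^t    t·PV
  1        15.00        14.3403        14.3403
  2        15.00        13.7097        27.4194
  3        15.00        13.1068        39.3204
  4     1,015.00       847.8896     3,391.5584
  Σ                    889.0464     3,472.6385
P = 889.0464; Macaulay duration = 3,472.6385 / 889.0464 = 3.90603 half-year periods = 1.95301 years.
Modified duration = D_Mac / (1 + y) = 1.95301 / 1.046 = 1.86713 years.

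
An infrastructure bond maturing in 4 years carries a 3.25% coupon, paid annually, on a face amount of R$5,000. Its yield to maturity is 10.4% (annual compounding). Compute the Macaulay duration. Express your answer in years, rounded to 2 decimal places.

Periodic yield y = 0.104. Discount each cash flow and weight by its year:
  t   CF        PV=CF/(1+0.104)^t    t·PV
  1       162.50       147.1920       147.1920
  2       162.50       133.3261       266.6522
  3       162.50       120.7664       362.2992
  4     5,162.50     3,475.2317    13,900.9270
  Σ                  3,876.5163    14,677.0705
Price P = Σ PV = 3,876.5163.
Macaulay duration = Σ(t·PV) / P = 14,677.0705 / 3,876.5163 = 3.78615 years.

3.79 years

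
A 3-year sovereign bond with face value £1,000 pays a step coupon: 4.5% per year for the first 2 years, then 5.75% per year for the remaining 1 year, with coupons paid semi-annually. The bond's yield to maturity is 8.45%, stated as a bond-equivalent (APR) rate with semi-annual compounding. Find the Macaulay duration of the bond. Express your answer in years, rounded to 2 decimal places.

2.83 years

Periodic yield y = 0.04225. Discount each cash flow and weight by its period:
  t   CF        PV=CF/(1+0.04225)^t    t·PV
  1        22.50        21.5879        21.5879
  2        22.50        20.7128        41.4256
  3        22.50        19.8732        59.6195
  4        22.50        19.0676        76.2702
  5        28.75        23.3764       116.8822
  6     1,028.75       802.5617     4,815.3701
  Σ                    907.1795     5,131.1555
Price P = Σ PV = 907.1795.
Macaulay duration = Σ(t·PV) / P = 5,131.1555 / 907.1795 = 5.65616 half-year periods.
In years: 5.65616 / 2 = 2.82808 years.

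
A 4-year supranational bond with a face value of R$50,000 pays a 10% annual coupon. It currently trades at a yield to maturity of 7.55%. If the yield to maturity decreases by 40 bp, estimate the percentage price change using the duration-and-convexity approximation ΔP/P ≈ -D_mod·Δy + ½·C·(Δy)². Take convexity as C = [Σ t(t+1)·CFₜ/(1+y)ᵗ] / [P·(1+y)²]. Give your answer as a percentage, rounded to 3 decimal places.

+1.316%

With y = 0.0755:
  t   CF        PV=CF/(1+0.0755)^t    t·PV        t(t+1)·PV
  1     5,000.00     4,649.0005     4,649.0005       9,298.0009
  2     5,000.00     4,322.6411     8,645.2821      25,935.8464
  3     5,000.00     4,019.1921    12,057.5762      48,230.3048
  4    55,000.00    41,107.4967   164,429.9868     822,149.9340
  Σ                 54,098.3303   189,781.8456     905,614.0861
P = 54,098.3303; D_Mac = 3.50809 yrs; D_mod = 3.26182 yrs; C = 14.47233.
Duration effect: -3.26182 × (-0.004) = +0.013047
Convexity effect: 0.5 × 14.47233 × (-0.004)² = +0.0001158
ΔP/P ≈ +0.013047 + 0.0001158 = +0.013163 = +1.3163%.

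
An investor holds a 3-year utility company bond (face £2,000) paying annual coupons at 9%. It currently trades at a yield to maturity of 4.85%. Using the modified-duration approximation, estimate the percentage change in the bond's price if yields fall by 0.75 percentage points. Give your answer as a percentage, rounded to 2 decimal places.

Periodic yield y = 0.0485. Modified duration first:
  t   CF        PV=CF/(1+0.0485)^t    t·PV
  1       180.00       171.6738       171.6738
  2       180.00       163.7328       327.4656
  3     2,180.00     1,891.2598     5,673.7794
  Σ                  2,226.6664     6,172.9188
P = 2,226.6664; D_Mac = 2.77227 yrs; D_mod = 2.77227/(1+0.0485) = 2.64403 yrs.
ΔP/P ≈ -D_mod · Δy = -2.64403 × (-0.0075) = +0.019830 = +1.9830%.

+1.98%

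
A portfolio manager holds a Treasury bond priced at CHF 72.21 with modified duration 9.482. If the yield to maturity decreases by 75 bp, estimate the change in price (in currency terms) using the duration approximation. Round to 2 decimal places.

Duration approximation: ΔP/P ≈ -D_mod · Δy = -9.482 × (-0.0075) = +0.071115.
ΔP ≈ 72.21 × (+0.071115) = +5.13521415.

+CHF 5.14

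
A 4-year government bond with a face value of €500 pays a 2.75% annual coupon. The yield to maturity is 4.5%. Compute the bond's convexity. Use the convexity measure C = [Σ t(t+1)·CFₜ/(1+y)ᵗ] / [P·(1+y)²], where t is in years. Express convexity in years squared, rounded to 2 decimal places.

17.32

With y = 0.045:
  t   CF        PV=CF/(1+0.045)^t    t·PV        t(t+1)·PV
  1        13.75        13.1579        13.1579          26.3158
  2        13.75        12.5913        25.1826          75.5477
  3        13.75        12.0491        36.1472         144.5889
  4       513.75       430.8109     1,723.2436       8,616.2178
  Σ                    468.6092     1,797.7313       8,862.6703
P = 468.6092.
Convexity = Σ t(t+1)·PV / [P·(1+y)²] = 8,862.6703 / (468.6092 × 1.092025) = 17.31894.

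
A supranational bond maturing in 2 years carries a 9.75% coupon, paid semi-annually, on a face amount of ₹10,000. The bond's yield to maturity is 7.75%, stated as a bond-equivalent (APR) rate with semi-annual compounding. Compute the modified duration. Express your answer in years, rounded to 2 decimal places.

1.80 years

Periodic yield y = 0.03875. First find Macaulay duration:
  t   CF        PV=CF/(1+0.03875)^t    t·PV
  1       487.50       469.3141       469.3141
  2       487.50       451.8066       903.6131
  3       487.50       434.9522     1,304.8565
  4    10,487.50     9,007.9886    36,031.9543
  Σ                 10,364.0614    38,709.7381
P = 10,364.0614; Macaulay duration = 38,709.7381 / 10,364.0614 = 3.73500 half-year periods = 1.86750 years.
Modified duration = D_Mac / (1 + y) = 1.86750 / 1.03875 = 1.79783 years.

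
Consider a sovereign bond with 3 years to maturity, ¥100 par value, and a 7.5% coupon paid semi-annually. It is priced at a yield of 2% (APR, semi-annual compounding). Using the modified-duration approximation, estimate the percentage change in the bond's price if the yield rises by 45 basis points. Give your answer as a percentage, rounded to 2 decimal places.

-1.23%

Periodic yield y = 0.01. Modified duration first:
  t   CF        PV=CF/(1+0.01)^t    t·PV
  1         3.75         3.7129         3.7129
  2         3.75         3.6761         7.3522
  3         3.75         3.6397        10.9191
  4         3.75         3.6037        14.4147
  5         3.75         3.5680        17.8400
  6       103.75        97.7372       586.4232
  Σ                    115.9376       640.6621
P = 115.9376; D_Mac = 5.52592 half-year periods = 2.76296 yrs; D_mod = 2.76296/(1+0.01) = 2.73561 yrs.
ΔP/P ≈ -D_mod · Δy = -2.73561 × (+0.0045) = -0.012310 = -1.2310%.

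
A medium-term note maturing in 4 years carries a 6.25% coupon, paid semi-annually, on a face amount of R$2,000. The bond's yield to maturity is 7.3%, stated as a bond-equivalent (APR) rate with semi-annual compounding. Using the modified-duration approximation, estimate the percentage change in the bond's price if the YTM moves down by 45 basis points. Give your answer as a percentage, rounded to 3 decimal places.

+1.559%

Periodic yield y = 0.0365. Modified duration first:
  t   CF        PV=CF/(1+0.0365)^t    t·PV
  1        62.50        60.2991        60.2991
  2        62.50        58.1757       116.3513
  3        62.50        56.1270       168.3811
  4        62.50        54.1505       216.6022
  5        62.50        52.2436       261.2182
  6        62.50        50.4039       302.4234
  7        62.50        48.6289       340.4026
  8     2,062.50     1,548.2444    12,385.9549
  Σ                  1,928.2732    13,851.6328
P = 1,928.2732; D_Mac = 7.18344 half-year periods = 3.59172 yrs; D_mod = 3.59172/(1+0.0365) = 3.46524 yrs.
ΔP/P ≈ -D_mod · Δy = -3.46524 × (-0.0045) = +0.015594 = +1.5594%.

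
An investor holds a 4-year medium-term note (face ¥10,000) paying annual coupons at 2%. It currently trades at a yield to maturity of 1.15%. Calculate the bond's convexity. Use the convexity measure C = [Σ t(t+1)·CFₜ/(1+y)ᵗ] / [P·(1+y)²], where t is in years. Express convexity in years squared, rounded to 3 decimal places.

With y = 0.0115:
  t   CF        PV=CF/(1+0.0115)^t    t·PV        t(t+1)·PV
  1       200.00       197.7261       197.7261         395.4523
  2       200.00       195.4782       390.9563       1,172.8689
  3       200.00       193.2557       579.7671       2,319.0685
  4    10,200.00     9,743.9854    38,975.9415     194,879.7075
  Σ                 10,330.4454    40,144.3911     198,767.0972
P = 10,330.4454.
Convexity = Σ t(t+1)·PV / [P·(1+y)²] = 198,767.0972 / (10,330.4454 × 1.023132) = 18.80588.

18.806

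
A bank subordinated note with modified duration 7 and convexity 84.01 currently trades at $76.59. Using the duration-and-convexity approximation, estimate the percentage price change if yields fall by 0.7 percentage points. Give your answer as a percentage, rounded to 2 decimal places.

+5.11%

Duration effect: -D_mod·Δy = -7 × (-0.007) = +0.049000
Convexity effect: ½·C·(Δy)² = 0.5 × 84.01 × (-0.007)² = +0.002058245
ΔP/P ≈ +0.049000 + 0.002058245 = +0.051058245
= +5.1058245%.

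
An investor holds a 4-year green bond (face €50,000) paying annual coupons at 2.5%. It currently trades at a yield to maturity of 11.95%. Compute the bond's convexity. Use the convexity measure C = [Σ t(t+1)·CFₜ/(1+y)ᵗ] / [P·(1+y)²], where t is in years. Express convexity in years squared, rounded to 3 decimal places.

With y = 0.1195:
  t   CF        PV=CF/(1+0.1195)^t    t·PV        t(t+1)·PV
  1     1,250.00     1,116.5699     1,116.5699       2,233.1398
  2     1,250.00       997.3827     1,994.7653       5,984.2960
  3     1,250.00       890.9180     2,672.7539      10,691.0157
  4    51,250.00    32,628.5277   130,514.1110     652,570.5548
  Σ                 35,633.3983   136,298.2001     671,479.0063
P = 35,633.3983.
Convexity = Σ t(t+1)·PV / [P·(1+y)²] = 671,479.0063 / (35,633.3983 × 1.253280) = 15.03582.

15.036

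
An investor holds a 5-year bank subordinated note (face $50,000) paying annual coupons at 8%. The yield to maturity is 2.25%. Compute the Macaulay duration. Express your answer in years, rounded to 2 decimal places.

Periodic yield y = 0.0225. Discount each cash flow and weight by its year:
  t   CF        PV=CF/(1+0.0225)^t    t·PV
  1     4,000.00     3,911.9804     3,911.9804
  2     4,000.00     3,825.8977     7,651.7955
  3     4,000.00     3,741.7093    11,225.1278
  4     4,000.00     3,659.3734    14,637.4935
  5    54,000.00    48,314.4652   241,572.3259
  Σ                 63,453.4260   278,998.7232
Price P = Σ PV = 63,453.4260.
Macaulay duration = Σ(t·PV) / P = 278,998.7232 / 63,453.4260 = 4.39691 years.

4.40 years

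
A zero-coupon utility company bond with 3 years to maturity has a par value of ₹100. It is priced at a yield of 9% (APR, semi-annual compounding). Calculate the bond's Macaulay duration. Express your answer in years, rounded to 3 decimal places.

A zero-coupon bond has a single cash flow at maturity, so its Macaulay duration equals its maturity: 3 years.
(Equivalently: 6 semi-annual periods ÷ 2 = 3 years.)

3.000 years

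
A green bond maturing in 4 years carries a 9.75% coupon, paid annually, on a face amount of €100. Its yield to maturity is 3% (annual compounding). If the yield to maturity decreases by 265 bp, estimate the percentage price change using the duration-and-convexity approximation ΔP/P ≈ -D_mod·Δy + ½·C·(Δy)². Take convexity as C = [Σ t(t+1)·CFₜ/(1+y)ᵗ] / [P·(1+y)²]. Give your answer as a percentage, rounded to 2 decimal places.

With y = 0.03:
  t   CF        PV=CF/(1+0.03)^t    t·PV        t(t+1)·PV
  1         9.75         9.4660         9.4660          18.9320
  2         9.75         9.1903        18.3806          55.1419
  3         9.75         8.9226        26.7679         107.0716
  4       109.75        97.5115       390.0458       1,950.2291
  Σ                    125.0904       444.6603       2,131.3745
P = 125.0904; D_Mac = 3.55471 yrs; D_mod = 3.45118 yrs; C = 16.06058.
Duration effect: -3.45118 × (-0.0265) = +0.091456
Convexity effect: 0.5 × 16.06058 × (-0.0265)² = +0.0056393
ΔP/P ≈ +0.091456 + 0.0056393 = +0.097095 = +9.7095%.

+9.71%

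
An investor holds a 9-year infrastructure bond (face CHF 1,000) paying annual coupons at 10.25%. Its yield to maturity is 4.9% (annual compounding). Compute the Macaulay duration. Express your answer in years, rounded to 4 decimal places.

6.7135 years

Periodic yield y = 0.049. Discount each cash flow and weight by its year:
  t   CF        PV=CF/(1+0.049)^t    t·PV
  1       102.50        97.7121        97.7121
  2       102.50        93.1479       186.2957
  3       102.50        88.7968       266.3905
  4       102.50        84.6490       338.5961
  5       102.50        80.6950       403.4748
  6       102.50        76.9256       461.5536
  7       102.50        73.3323       513.3263
  8       102.50        69.9069       559.2551
  9     1,102.50       716.8020     6,451.2179
  Σ                  1,381.9676     9,277.8221
Price P = Σ PV = 1,381.9676.
Macaulay duration = Σ(t·PV) / P = 9,277.8221 / 1,381.9676 = 6.71349 years.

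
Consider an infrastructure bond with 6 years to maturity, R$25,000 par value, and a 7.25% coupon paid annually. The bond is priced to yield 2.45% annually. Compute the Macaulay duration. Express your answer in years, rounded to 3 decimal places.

5.187 years

Periodic yield y = 0.0245. Discount each cash flow and weight by its year:
  t   CF        PV=CF/(1+0.0245)^t    t·PV
  1     1,812.50     1,769.1557     1,769.1557
  2     1,812.50     1,726.8479     3,453.6958
  3     1,812.50     1,685.5519     5,056.6557
  4     1,812.50     1,645.2434     6,580.9737
  5     1,812.50     1,605.8989     8,029.4945
  6    26,812.50    23,188.1197   139,128.7180
  Σ                 31,620.8175   164,018.6935
Price P = Σ PV = 31,620.8175.
Macaulay duration = Σ(t·PV) / P = 164,018.6935 / 31,620.8175 = 5.18705 years.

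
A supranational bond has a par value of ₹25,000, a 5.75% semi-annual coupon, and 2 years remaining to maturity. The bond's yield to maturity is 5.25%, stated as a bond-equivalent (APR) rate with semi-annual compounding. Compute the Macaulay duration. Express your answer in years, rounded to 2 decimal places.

1.92 years

Periodic yield y = 0.02625. Discount each cash flow and weight by its period:
  t   CF        PV=CF/(1+0.02625)^t    t·PV
  1       718.75       700.3654       700.3654
  2       718.75       682.4511     1,364.9021
  3       718.75       664.9950     1,994.9849
  4    25,718.75    23,186.6057    92,746.4227
  Σ                 25,234.4171    96,806.6751
Price P = Σ PV = 25,234.4171.
Macaulay duration = Σ(t·PV) / P = 96,806.6751 / 25,234.4171 = 3.83630 half-year periods.
In years: 3.83630 / 2 = 1.91815 years.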